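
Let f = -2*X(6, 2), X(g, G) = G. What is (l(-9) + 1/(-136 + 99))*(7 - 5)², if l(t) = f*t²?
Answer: -47956/37 ≈ -1296.1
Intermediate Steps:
f = -4 (f = -2*2 = -4)
l(t) = -4*t²
(l(-9) + 1/(-136 + 99))*(7 - 5)² = (-4*(-9)² + 1/(-136 + 99))*(7 - 5)² = (-4*81 + 1/(-37))*2² = (-324 - 1/37)*4 = -11989/37*4 = -47956/37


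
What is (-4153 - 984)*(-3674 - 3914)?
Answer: 38979556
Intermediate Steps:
(-4153 - 984)*(-3674 - 3914) = -5137*(-7588) = 38979556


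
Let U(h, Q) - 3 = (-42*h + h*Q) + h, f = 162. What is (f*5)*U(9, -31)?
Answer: -522450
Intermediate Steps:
U(h, Q) = 3 - 41*h + Q*h (U(h, Q) = 3 + ((-42*h + h*Q) + h) = 3 + ((-42*h + Q*h) + h) = 3 + (-41*h + Q*h) = 3 - 41*h + Q*h)
(f*5)*U(9, -31) = (162*5)*(3 - 41*9 - 31*9) = 810*(3 - 369 - 279) = 810*(-645) = -522450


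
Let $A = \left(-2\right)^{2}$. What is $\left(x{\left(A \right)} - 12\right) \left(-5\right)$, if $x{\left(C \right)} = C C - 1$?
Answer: $-15$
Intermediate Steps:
$A = 4$
$x{\left(C \right)} = -1 + C^{2}$ ($x{\left(C \right)} = C^{2} - 1 = -1 + C^{2}$)
$\left(x{\left(A \right)} - 12\right) \left(-5\right) = \left(\left(-1 + 4^{2}\right) - 12\right) \left(-5\right) = \left(\left(-1 + 16\right) - 12\right) \left(-5\right) = \left(15 - 12\right) \left(-5\right) = 3 \left(-5\right) = -15$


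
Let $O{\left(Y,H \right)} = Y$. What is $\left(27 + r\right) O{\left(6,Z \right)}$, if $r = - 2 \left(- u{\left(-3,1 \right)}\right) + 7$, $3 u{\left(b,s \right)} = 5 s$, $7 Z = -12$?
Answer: $224$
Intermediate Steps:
$Z = - \frac{12}{7}$ ($Z = \frac{1}{7} \left(-12\right) = - \frac{12}{7} \approx -1.7143$)
$u{\left(b,s \right)} = \frac{5 s}{3}$
$r = \frac{31}{3}$ ($r = - 2 \left(- \frac{5 \cdot 1}{3}\right) + 7 = - 2 \left(\left(-1\right) \frac{5}{3}\right) + 7 = \left(-2\right) \left(- \frac{5}{3}\right) + 7 = \frac{10}{3} + 7 = \frac{31}{3} \approx 10.333$)
$\left(27 + r\right) O{\left(6,Z \right)} = \left(27 + \frac{31}{3}\right) 6 = \frac{112}{3} \cdot 6 = 224$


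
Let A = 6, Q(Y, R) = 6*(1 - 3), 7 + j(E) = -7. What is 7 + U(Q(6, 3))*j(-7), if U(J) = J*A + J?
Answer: 1183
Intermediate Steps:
j(E) = -14 (j(E) = -7 - 7 = -14)
Q(Y, R) = -12 (Q(Y, R) = 6*(-2) = -12)
U(J) = 7*J (U(J) = J*6 + J = 6*J + J = 7*J)
7 + U(Q(6, 3))*j(-7) = 7 + (7*(-12))*(-14) = 7 - 84*(-14) = 7 + 1176 = 1183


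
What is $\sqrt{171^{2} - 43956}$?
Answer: $3 i \sqrt{1635} \approx 121.31 i$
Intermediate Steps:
$\sqrt{171^{2} - 43956} = \sqrt{29241 - 43956} = \sqrt{-14715} = 3 i \sqrt{1635}$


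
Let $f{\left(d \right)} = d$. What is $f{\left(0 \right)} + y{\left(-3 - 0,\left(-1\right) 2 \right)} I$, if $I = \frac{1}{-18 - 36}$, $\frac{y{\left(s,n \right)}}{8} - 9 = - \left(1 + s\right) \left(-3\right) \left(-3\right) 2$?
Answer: $- \frac{20}{3} \approx -6.6667$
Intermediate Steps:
$y{\left(s,n \right)} = -72 - 144 s$ ($y{\left(s,n \right)} = 72 + 8 - \left(1 + s\right) \left(-3\right) \left(-3\right) 2 = 72 + 8 - \left(-3 - 3 s\right) \left(-3\right) 2 = 72 + 8 - (9 + 9 s) 2 = 72 + 8 \left(-9 - 9 s\right) 2 = 72 + 8 \left(-18 - 18 s\right) = 72 - \left(144 + 144 s\right) = -72 - 144 s$)
$I = - \frac{1}{54}$ ($I = \frac{1}{-54} = - \frac{1}{54} \approx -0.018519$)
$f{\left(0 \right)} + y{\left(-3 - 0,\left(-1\right) 2 \right)} I = 0 + \left(-72 - 144 \left(-3 - 0\right)\right) \left(- \frac{1}{54}\right) = 0 + \left(-72 - 144 \left(-3 + 0\right)\right) \left(- \frac{1}{54}\right) = 0 + \left(-72 - -432\right) \left(- \frac{1}{54}\right) = 0 + \left(-72 + 432\right) \left(- \frac{1}{54}\right) = 0 + 360 \left(- \frac{1}{54}\right) = 0 - \frac{20}{3} = - \frac{20}{3}$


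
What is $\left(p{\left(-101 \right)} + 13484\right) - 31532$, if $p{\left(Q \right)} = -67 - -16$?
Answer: $-18099$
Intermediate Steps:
$p{\left(Q \right)} = -51$ ($p{\left(Q \right)} = -67 + 16 = -51$)
$\left(p{\left(-101 \right)} + 13484\right) - 31532 = \left(-51 + 13484\right) - 31532 = 13433 - 31532 = -18099$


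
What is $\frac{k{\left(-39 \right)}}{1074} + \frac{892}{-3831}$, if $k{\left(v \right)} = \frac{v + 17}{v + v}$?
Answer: $- \frac{12440057}{53488422} \approx -0.23257$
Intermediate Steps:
$k{\left(v \right)} = \frac{17 + v}{2 v}$
$\frac{k{\left(-39 \right)}}{1074} + \frac{892}{-3831} = \frac{\frac{1}{2} \frac{1}{-39} \left(17 - 39\right)}{1074} + \frac{892}{-3831} = \frac{1}{2} \left(- \frac{1}{39}\right) \left(-22\right) \frac{1}{1074} + 892 \left(- \frac{1}{3831}\right) = \frac{11}{39} \cdot \frac{1}{1074} - \frac{892}{3831} = \frac{11}{41886} - \frac{892}{3831} = - \frac{12440057}{53488422}$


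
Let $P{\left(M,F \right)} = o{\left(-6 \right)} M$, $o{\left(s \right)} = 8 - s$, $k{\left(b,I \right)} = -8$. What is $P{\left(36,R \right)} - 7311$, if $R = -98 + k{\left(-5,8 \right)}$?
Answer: $-6807$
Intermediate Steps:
$R = -106$ ($R = -98 - 8 = -106$)
$P{\left(M,F \right)} = 14 M$ ($P{\left(M,F \right)} = \left(8 - -6\right) M = \left(8 + 6\right) M = 14 M$)
$P{\left(36,R \right)} - 7311 = 14 \cdot 36 - 7311 = 504 - 7311 = -6807$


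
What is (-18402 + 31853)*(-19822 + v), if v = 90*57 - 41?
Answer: -198173583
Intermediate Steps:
v = 5089 (v = 5130 - 41 = 5089)
(-18402 + 31853)*(-19822 + v) = (-18402 + 31853)*(-19822 + 5089) = 13451*(-14733) = -198173583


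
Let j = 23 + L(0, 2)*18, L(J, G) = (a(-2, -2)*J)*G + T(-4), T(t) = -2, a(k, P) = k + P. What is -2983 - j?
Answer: -2970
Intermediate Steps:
a(k, P) = P + k
L(J, G) = -2 - 4*G*J (L(J, G) = ((-2 - 2)*J)*G - 2 = (-4*J)*G - 2 = -4*G*J - 2 = -2 - 4*G*J)
j = -13 (j = 23 + (-2 - 4*2*0)*18 = 23 + (-2 + 0)*18 = 23 - 2*18 = 23 - 36 = -13)
-2983 - j = -2983 - 1*(-13) = -2983 + 13 = -2970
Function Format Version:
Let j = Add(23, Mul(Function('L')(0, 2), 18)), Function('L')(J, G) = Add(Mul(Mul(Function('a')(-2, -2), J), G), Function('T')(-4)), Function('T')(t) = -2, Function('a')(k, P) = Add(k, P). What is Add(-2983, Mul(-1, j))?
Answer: -2970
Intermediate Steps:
Function('a')(k, P) = Add(P, k)
Function('L')(J, G) = Add(-2, Mul(-4, G, J)) (Function('L')(J, G) = Add(Mul(Mul(Add(-2, -2), J), G), -2) = Add(Mul(Mul(-4, J), G), -2) = Add(Mul(-4, G, J), -2) = Add(-2, Mul(-4, G, J)))
j = -13 (j = Add(23, Mul(Add(-2, Mul(-4, 2, 0)), 18)) = Add(23, Mul(Add(-2, 0), 18)) = Add(23, Mul(-2, 18)) = Add(23, -36) = -13)
Add(-2983, Mul(-1, j)) = Add(-2983, Mul(-1, -13)) = Add(-2983, 13) = -2970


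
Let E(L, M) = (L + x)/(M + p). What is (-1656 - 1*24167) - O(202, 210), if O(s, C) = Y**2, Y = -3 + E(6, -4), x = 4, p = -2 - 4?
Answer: -25839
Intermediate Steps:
p = -6
E(L, M) = (4 + L)/(-6 + M) (E(L, M) = (L + 4)/(M - 6) = (4 + L)/(-6 + M))
Y = -4 (Y = -3 + (4 + 6)/(-6 - 4) = -3 + 10/(-10) = -3 - 1/10*10 = -3 - 1 = -4)
O(s, C) = 16 (O(s, C) = (-4)**2 = 16)
(-1656 - 1*24167) - O(202, 210) = (-1656 - 1*24167) - 1*16 = (-1656 - 24167) - 16 = -25823 - 16 = -25839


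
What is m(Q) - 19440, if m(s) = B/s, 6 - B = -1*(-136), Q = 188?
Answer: -1827425/94 ≈ -19441.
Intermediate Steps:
B = -130 (B = 6 - (-1)*(-136) = 6 - 1*136 = 6 - 136 = -130)
m(s) = -130/s
m(Q) - 19440 = -130/188 - 19440 = -130*1/188 - 19440 = -65/94 - 19440 = -1827425/94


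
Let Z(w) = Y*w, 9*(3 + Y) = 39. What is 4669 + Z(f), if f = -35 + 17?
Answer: 4645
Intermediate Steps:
Y = 4/3 (Y = -3 + (⅑)*39 = -3 + 13/3 = 4/3 ≈ 1.3333)
f = -18
Z(w) = 4*w/3
4669 + Z(f) = 4669 + (4/3)*(-18) = 4669 - 24 = 4645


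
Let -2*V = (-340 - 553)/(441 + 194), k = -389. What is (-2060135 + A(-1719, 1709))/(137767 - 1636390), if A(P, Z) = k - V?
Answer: 872288791/634417070 ≈ 1.3749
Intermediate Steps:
V = 893/1270 (V = -(-340 - 553)/(2*(441 + 194)) = -(-893)/(2*635) = -½*(-893/635) = 893/1270 ≈ 0.70315)
A(P, Z) = -494923/1270 (A(P, Z) = -389 - 1*893/1270 = -389 - 893/1270 = -494923/1270)
(-2060135 + A(-1719, 1709))/(137767 - 1636390) = (-2060135 - 494923/1270)/(137767 - 1636390) = -2616866373/1270/(-1498623) = -2616866373/1270*(-1/1498623) = 872288791/634417070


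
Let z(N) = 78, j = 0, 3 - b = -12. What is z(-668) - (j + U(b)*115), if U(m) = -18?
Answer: 2148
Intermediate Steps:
b = 15 (b = 3 - 1*(-12) = 3 + 12 = 15)
z(-668) - (j + U(b)*115) = 78 - (0 - 18*115) = 78 - (0 - 2070) = 78 - 1*(-2070) = 78 + 2070 = 2148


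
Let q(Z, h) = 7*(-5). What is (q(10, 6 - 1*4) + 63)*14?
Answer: 392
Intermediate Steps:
q(Z, h) = -35
(q(10, 6 - 1*4) + 63)*14 = (-35 + 63)*14 = 28*14 = 392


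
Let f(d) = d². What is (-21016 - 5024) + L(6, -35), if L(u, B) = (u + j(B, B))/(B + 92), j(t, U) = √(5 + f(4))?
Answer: -494758/19 + √21/57 ≈ -26040.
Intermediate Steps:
j(t, U) = √21 (j(t, U) = √(5 + 4²) = √(5 + 16) = √21)
L(u, B) = (u + √21)/(92 + B) (L(u, B) = (u + √21)/(B + 92) = (u + √21)/(92 + B))
(-21016 - 5024) + L(6, -35) = (-21016 - 5024) + (6 + √21)/(92 - 35) = -26040 + (6 + √21)/57 = -26040 + (2/19 + √21/57) = -494758/19 + √21/57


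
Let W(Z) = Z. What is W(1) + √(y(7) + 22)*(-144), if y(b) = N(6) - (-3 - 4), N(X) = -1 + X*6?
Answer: -1151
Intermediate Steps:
N(X) = -1 + 6*X
y(b) = 42 (y(b) = (-1 + 6*6) - (-3 - 4) = (-1 + 36) - 1*(-7) = 35 + 7 = 42)
W(1) + √(y(7) + 22)*(-144) = 1 + √(42 + 22)*(-144) = 1 + √64*(-144) = 1 + 8*(-144) = 1 - 1152 = -1151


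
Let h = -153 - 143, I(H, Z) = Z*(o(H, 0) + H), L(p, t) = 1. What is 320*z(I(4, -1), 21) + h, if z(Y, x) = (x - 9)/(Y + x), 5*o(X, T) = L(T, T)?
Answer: -472/7 ≈ -67.429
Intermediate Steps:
o(X, T) = ⅕ (o(X, T) = (⅕)*1 = ⅕)
I(H, Z) = Z*(⅕ + H)
z(Y, x) = (-9 + x)/(Y + x)
h = -296
320*z(I(4, -1), 21) + h = 320*((-9 + 21)/(-(⅕ + 4) + 21)) - 296 = 320*(12/(-1*21/5 + 21)) - 296 = 320*(12/(-21/5 + 21)) - 296 = 320*(12/(84/5)) - 296 = 320*((5/84)*12) - 296 = 320*(5/7) - 296 = 1600/7 - 296 = -472/7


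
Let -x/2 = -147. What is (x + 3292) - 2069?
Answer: 1517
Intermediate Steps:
x = 294 (x = -2*(-147) = 294)
(x + 3292) - 2069 = (294 + 3292) - 2069 = 3586 - 2069 = 1517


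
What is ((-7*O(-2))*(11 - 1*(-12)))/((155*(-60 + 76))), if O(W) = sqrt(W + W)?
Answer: -161*I/1240 ≈ -0.12984*I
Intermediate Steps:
O(W) = sqrt(2)*sqrt(W) (O(W) = sqrt(2*W) = sqrt(2)*sqrt(W))
((-7*O(-2))*(11 - 1*(-12)))/((155*(-60 + 76))) = ((-7*sqrt(2)*sqrt(-2))*(11 - 1*(-12)))/((155*(-60 + 76))) = ((-7*sqrt(2)*I*sqrt(2))*(11 + 12))/((155*16)) = (-14*I*23)/2480 = (-14*I*23)*(1/2480) = -322*I*(1/2480) = -161*I/1240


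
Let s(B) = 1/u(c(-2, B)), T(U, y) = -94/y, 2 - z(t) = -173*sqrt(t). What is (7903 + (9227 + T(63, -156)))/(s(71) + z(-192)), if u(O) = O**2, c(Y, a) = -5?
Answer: 567879475/93378547626 - 577900877500*I*sqrt(3)/140067821439 ≈ 0.0060815 - 7.1462*I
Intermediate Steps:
z(t) = 2 + 173*sqrt(t) (z(t) = 2 - (-173)*sqrt(t) = 2 + 173*sqrt(t))
s(B) = 1/25 (s(B) = 1/((-5)**2) = 1/25)
(7903 + (9227 + T(63, -156)))/(s(71) + z(-192)) = (7903 + (9227 - 94/(-156)))/(1/25 + (2 + 173*sqrt(-192))) = (7903 + (9227 - 94*(-1/156)))/(1/25 + (2 + 173*(8*I*sqrt(3)))) = (7903 + (9227 + 47/78))/(1/25 + (2 + 1384*I*sqrt(3))) = (7903 + 719753/78)/(51/25 + 1384*I*sqrt(3)) = 1336187/(78*(51/25 + 1384*I*sqrt(3)))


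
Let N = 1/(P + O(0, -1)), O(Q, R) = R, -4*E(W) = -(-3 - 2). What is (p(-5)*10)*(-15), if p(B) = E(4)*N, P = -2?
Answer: -125/2 ≈ -62.500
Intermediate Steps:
E(W) = -5/4 (E(W) = -(-1)*(-3 - 2)/4 = -(-1)*(-5)/4 = -¼*5 = -5/4)
N = -⅓ (N = 1/(-2 - 1) = 1/(-3) = -⅓ ≈ -0.33333)
p(B) = 5/12 (p(B) = -5/4*(-⅓) = 5/12)
(p(-5)*10)*(-15) = ((5/12)*10)*(-15) = (25/6)*(-15) = -125/2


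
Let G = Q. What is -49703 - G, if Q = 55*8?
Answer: -50143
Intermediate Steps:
Q = 440
G = 440
-49703 - G = -49703 - 1*440 = -49703 - 440 = -50143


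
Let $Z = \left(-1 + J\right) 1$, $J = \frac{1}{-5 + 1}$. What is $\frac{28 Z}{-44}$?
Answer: $\frac{35}{44} \approx 0.79545$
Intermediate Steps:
$J = - \frac{1}{4}$ ($J = \frac{1}{-4} = - \frac{1}{4} \approx -0.25$)
$Z = - \frac{5}{4}$ ($Z = \left(-1 - \frac{1}{4}\right) 1 = \left(- \frac{5}{4}\right) 1 = - \frac{5}{4} \approx -1.25$)
$\frac{28 Z}{-44} = \frac{28 \left(- \frac{5}{4}\right)}{-44} = \left(-35\right) \left(- \frac{1}{44}\right) = \frac{35}{44}$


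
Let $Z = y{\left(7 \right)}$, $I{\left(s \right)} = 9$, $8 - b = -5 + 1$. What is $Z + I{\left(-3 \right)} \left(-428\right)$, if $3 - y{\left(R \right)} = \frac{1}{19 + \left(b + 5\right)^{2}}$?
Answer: $- \frac{1185493}{308} \approx -3849.0$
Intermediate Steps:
$b = 12$ ($b = 8 - \left(-5 + 1\right) = 8 - -4 = 8 + 4 = 12$)
$y{\left(R \right)} = \frac{923}{308}$ ($y{\left(R \right)} = 3 - \frac{1}{19 + \left(12 + 5\right)^{2}} = 3 - \frac{1}{19 + 17^{2}} = 3 - \frac{1}{19 + 289} = 3 - \frac{1}{308} = \frac{923}{308}$)
$Z = \frac{923}{308} \approx 2.9968$
$Z + I{\left(-3 \right)} \left(-428\right) = \frac{923}{308} + 9 \left(-428\right) = \frac{923}{308} - 3852 = - \frac{1185493}{308}$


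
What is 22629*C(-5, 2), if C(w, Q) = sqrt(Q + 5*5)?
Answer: 67887*sqrt(3) ≈ 1.1758e+5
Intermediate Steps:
C(w, Q) = sqrt(25 + Q) (C(w, Q) = sqrt(Q + 25) = sqrt(25 + Q))
22629*C(-5, 2) = 22629*sqrt(25 + 2) = 22629*sqrt(27) = 22629*(3*sqrt(3)) = 67887*sqrt(3)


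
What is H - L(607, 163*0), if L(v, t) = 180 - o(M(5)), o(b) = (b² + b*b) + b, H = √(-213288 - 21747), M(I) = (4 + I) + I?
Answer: 226 + 3*I*√26115 ≈ 226.0 + 484.8*I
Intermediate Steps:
M(I) = 4 + 2*I
H = 3*I*√26115 (H = √(-235035) = 3*I*√26115 ≈ 484.8*I)
o(b) = b + 2*b² (o(b) = (b² + b²) + b = 2*b² + b = b + 2*b²)
L(v, t) = -226 (L(v, t) = 180 - (4 + 2*5)*(1 + 2*(4 + 2*5)) = 180 - (4 + 10)*(1 + 2*(4 + 10)) = 180 - 14*(1 + 2*14) = 180 - 14*(1 + 28) = 180 - 14*29 = 180 - 1*406 = 180 - 406 = -226)
H - L(607, 163*0) = 3*I*√26115 - 1*(-226) = 3*I*√26115 + 226 = 226 + 3*I*√26115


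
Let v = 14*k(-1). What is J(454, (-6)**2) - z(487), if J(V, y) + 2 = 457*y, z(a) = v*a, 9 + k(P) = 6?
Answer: 36904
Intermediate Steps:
k(P) = -3 (k(P) = -9 + 6 = -3)
v = -42 (v = 14*(-3) = -42)
z(a) = -42*a
J(V, y) = -2 + 457*y
J(454, (-6)**2) - z(487) = (-2 + 457*(-6)**2) - (-42)*487 = (-2 + 457*36) - 1*(-20454) = (-2 + 16452) + 20454 = 16450 + 20454 = 36904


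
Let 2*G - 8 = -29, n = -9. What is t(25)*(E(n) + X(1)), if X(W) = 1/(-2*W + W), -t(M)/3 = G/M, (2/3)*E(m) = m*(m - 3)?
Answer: 10143/50 ≈ 202.86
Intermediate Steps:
E(m) = 3*m*(-3 + m)/2 (E(m) = 3*(m*(m - 3))/2 = 3*(m*(-3 + m))/2 = 3*m*(-3 + m)/2)
G = -21/2 (G = 4 + (½)*(-29) = 4 - 29/2 = -21/2 ≈ -10.500)
t(M) = 63/(2*M) (t(M) = -(-63)/(2*M) = 63/(2*M))
X(W) = -1/W (X(W) = 1/(-W) = -1/W)
t(25)*(E(n) + X(1)) = ((63/2)/25)*((3/2)*(-9)*(-3 - 9) - 1/1) = ((63/2)*(1/25))*((3/2)*(-9)*(-12) - 1*1) = 63*(162 - 1)/50 = (63/50)*161 = 10143/50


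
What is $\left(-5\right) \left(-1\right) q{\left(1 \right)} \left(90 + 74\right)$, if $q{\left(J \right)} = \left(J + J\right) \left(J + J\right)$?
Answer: $3280$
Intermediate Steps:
$q{\left(J \right)} = 4 J^{2}$ ($q{\left(J \right)} = 2 J 2 J = 4 J^{2}$)
$\left(-5\right) \left(-1\right) q{\left(1 \right)} \left(90 + 74\right) = \left(-5\right) \left(-1\right) 4 \cdot 1^{2} \left(90 + 74\right) = 5 \cdot 4 \cdot 1 \cdot 164 = 5 \cdot 4 \cdot 164 = 20 \cdot 164 = 3280$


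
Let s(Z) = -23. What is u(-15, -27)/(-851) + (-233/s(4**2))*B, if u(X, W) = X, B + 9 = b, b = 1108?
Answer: 9474494/851 ≈ 11133.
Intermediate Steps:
B = 1099 (B = -9 + 1108 = 1099)
u(-15, -27)/(-851) + (-233/s(4**2))*B = -15/(-851) - 233/(-23)*1099 = -15*(-1/851) - 233*(-1/23)*1099 = 15/851 + (233/23)*1099 = 15/851 + 256067/23 = 9474494/851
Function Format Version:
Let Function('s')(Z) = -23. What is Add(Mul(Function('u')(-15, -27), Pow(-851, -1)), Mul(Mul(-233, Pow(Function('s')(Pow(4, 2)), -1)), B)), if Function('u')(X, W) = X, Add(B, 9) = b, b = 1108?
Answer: Rational(9474494, 851) ≈ 11133.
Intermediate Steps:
B = 1099 (B = Add(-9, 1108) = 1099)
Add(Mul(Function('u')(-15, -27), Pow(-851, -1)), Mul(Mul(-233, Pow(Function('s')(Pow(4, 2)), -1)), B)) = Add(Mul(-15, Pow(-851, -1)), Mul(Mul(-233, Pow(-23, -1)), 1099)) = Add(Mul(-15, Rational(-1, 851)), Mul(Mul(-233, Rational(-1, 23)), 1099)) = Add(Rational(15, 851), Mul(Rational(233, 23), 1099)) = Add(Rational(15, 851), Rational(256067, 23)) = Rational(9474494, 851)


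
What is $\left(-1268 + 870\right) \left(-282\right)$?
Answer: $112236$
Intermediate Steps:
$\left(-1268 + 870\right) \left(-282\right) = \left(-398\right) \left(-282\right) = 112236$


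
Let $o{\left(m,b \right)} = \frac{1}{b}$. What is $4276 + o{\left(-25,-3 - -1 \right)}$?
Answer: $\frac{8551}{2} \approx 4275.5$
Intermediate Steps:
$4276 + o{\left(-25,-3 - -1 \right)} = 4276 + \frac{1}{-3 - -1} = 4276 + \frac{1}{-3 + 1} = 4276 + \frac{1}{-2} = 4276 - \frac{1}{2} = \frac{8551}{2}$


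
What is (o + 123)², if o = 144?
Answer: 71289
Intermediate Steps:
(o + 123)² = (144 + 123)² = 267² = 71289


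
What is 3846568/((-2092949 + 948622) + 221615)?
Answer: -480821/115339 ≈ -4.1688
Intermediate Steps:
3846568/((-2092949 + 948622) + 221615) = 3846568/(-1144327 + 221615) = 3846568/(-922712) = 3846568*(-1/922712) = -480821/115339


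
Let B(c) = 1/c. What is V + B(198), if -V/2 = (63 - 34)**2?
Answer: -333035/198 ≈ -1682.0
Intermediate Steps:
V = -1682 (V = -2*(63 - 34)**2 = -2*29**2 = -2*841 = -1682)
V + B(198) = -1682 + 1/198 = -333035/198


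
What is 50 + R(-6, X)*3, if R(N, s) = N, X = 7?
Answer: 32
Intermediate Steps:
50 + R(-6, X)*3 = 50 - 6*3 = 50 - 18 = 32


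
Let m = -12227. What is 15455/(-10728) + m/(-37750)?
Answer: -226127497/202491000 ≈ -1.1167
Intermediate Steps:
15455/(-10728) + m/(-37750) = 15455/(-10728) - 12227/(-37750) = 15455*(-1/10728) - 12227*(-1/37750) = -15455/10728 + 12227/37750 = -226127497/202491000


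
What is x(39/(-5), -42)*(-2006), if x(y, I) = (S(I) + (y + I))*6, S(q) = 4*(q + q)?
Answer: 23217444/5 ≈ 4.6435e+6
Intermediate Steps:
S(q) = 8*q (S(q) = 4*(2*q) = 8*q)
x(y, I) = 6*y + 54*I (x(y, I) = (8*I + (y + I))*6 = (8*I + (I + y))*6 = (y + 9*I)*6 = 6*y + 54*I)
x(39/(-5), -42)*(-2006) = (6*(39/(-5)) + 54*(-42))*(-2006) = (6*(39*(-⅕)) - 2268)*(-2006) = (6*(-39/5) - 2268)*(-2006) = (-234/5 - 2268)*(-2006) = -11574/5*(-2006) = 23217444/5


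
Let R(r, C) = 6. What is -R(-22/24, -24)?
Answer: -6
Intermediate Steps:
-R(-22/24, -24) = -1*6 = -6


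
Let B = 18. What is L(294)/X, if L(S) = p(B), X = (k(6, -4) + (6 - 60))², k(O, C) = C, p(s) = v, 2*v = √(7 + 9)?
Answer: 1/1682 ≈ 0.00059453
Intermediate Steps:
v = 2 (v = √(7 + 9)/2 = √16/2 = (½)*4 = 2)
p(s) = 2
X = 3364 (X = (-4 + (6 - 60))² = (-4 - 54)² = (-58)² = 3364)
L(S) = 2
L(294)/X = 2/3364 = 2*(1/3364) = 1/1682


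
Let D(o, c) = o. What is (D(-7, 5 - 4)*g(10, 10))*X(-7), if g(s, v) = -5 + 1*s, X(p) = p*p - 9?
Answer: -1400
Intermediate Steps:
X(p) = -9 + p² (X(p) = p² - 9 = -9 + p²)
g(s, v) = -5 + s
(D(-7, 5 - 4)*g(10, 10))*X(-7) = (-7*(-5 + 10))*(-9 + (-7)²) = (-7*5)*(-9 + 49) = -35*40 = -1400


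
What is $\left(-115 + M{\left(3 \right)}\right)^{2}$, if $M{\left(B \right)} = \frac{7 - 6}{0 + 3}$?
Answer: $\frac{118336}{9} \approx 13148.0$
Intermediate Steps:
$M{\left(B \right)} = \frac{1}{3}$ ($M{\left(B \right)} = 1 \cdot \frac{1}{3} = \frac{1}{3}$)
$\left(-115 + M{\left(3 \right)}\right)^{2} = \left(-115 + \frac{1}{3}\right)^{2} = \left(- \frac{344}{3}\right)^{2} = \frac{118336}{9}$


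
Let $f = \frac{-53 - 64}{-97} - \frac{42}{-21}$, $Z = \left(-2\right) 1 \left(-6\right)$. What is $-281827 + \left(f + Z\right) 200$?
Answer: $- \frac{27042219}{97} \approx -2.7879 \cdot 10^{5}$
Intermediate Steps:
$Z = 12$ ($Z = \left(-2\right) \left(-6\right) = 12$)
$f = \frac{311}{97}$ ($f = \left(-117\right) \left(- \frac{1}{97}\right) - -2 = \frac{117}{97} + 2 = \frac{311}{97} \approx 3.2062$)
$-281827 + \left(f + Z\right) 200 = -281827 + \left(\frac{311}{97} + 12\right) 200 = -281827 + \frac{1475}{97} \cdot 200 = -281827 + \frac{295000}{97} = - \frac{27042219}{97}$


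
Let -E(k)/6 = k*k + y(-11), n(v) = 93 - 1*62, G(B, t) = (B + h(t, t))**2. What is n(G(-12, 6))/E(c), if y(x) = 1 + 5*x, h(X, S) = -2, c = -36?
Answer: -31/7452 ≈ -0.0041600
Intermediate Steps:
G(B, t) = (-2 + B)**2 (G(B, t) = (B - 2)**2 = (-2 + B)**2)
n(v) = 31 (n(v) = 93 - 62 = 31)
E(k) = 324 - 6*k**2 (E(k) = -6*(k*k + (1 + 5*(-11))) = -6*(k**2 + (1 - 55)) = -6*(k**2 - 54) = -6*(-54 + k**2) = 324 - 6*k**2)
n(G(-12, 6))/E(c) = 31/(324 - 6*(-36)**2) = 31/(324 - 6*1296) = 31/(324 - 7776) = 31/(-7452) = 31*(-1/7452) = -31/7452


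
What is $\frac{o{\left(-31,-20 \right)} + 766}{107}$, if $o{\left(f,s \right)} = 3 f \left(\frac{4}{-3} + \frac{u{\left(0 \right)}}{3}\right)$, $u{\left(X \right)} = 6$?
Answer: $\frac{704}{107} \approx 6.5794$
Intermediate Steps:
$o{\left(f,s \right)} = 2 f$ ($o{\left(f,s \right)} = 3 f \left(\frac{4}{-3} + \frac{6}{3}\right) = 3 f \left(4 \left(- \frac{1}{3}\right) + 6 \cdot \frac{1}{3}\right) = 3 f \left(- \frac{4}{3} + 2\right) = 3 f \frac{2}{3} = 2 f$)
$\frac{o{\left(-31,-20 \right)} + 766}{107} = \frac{2 \left(-31\right) + 766}{107} = \left(-62 + 766\right) \frac{1}{107} = 704 \cdot \frac{1}{107} = \frac{704}{107}$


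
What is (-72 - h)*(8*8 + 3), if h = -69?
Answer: -201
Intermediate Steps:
(-72 - h)*(8*8 + 3) = (-72 - 1*(-69))*(8*8 + 3) = (-72 + 69)*(64 + 3) = -3*67 = -201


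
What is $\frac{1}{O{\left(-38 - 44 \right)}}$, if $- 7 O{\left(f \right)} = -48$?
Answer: $\frac{7}{48} \approx 0.14583$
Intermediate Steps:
$O{\left(f \right)} = \frac{48}{7}$ ($O{\left(f \right)} = \left(- \frac{1}{7}\right) \left(-48\right) = \frac{48}{7}$)
$\frac{1}{O{\left(-38 - 44 \right)}} = \frac{1}{\frac{48}{7}} = \frac{7}{48}$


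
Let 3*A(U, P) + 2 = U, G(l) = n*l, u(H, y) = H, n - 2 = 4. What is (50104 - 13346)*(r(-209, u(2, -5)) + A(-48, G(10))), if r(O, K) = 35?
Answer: 2021690/3 ≈ 6.7390e+5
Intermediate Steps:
n = 6 (n = 2 + 4 = 6)
G(l) = 6*l
A(U, P) = -2/3 + U/3
(50104 - 13346)*(r(-209, u(2, -5)) + A(-48, G(10))) = (50104 - 13346)*(35 + (-2/3 + (1/3)*(-48))) = 36758*(35 + (-2/3 - 16)) = 36758*(35 - 50/3) = 36758*(55/3) = 2021690/3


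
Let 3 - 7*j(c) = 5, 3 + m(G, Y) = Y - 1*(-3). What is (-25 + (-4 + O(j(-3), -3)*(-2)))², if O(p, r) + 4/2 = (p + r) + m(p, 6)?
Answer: 45369/49 ≈ 925.90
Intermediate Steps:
m(G, Y) = Y (m(G, Y) = -3 + (Y - 1*(-3)) = -3 + (Y + 3) = -3 + (3 + Y) = Y)
j(c) = -2/7 (j(c) = 3/7 - ⅐*5 = 3/7 - 5/7 = -2/7)
O(p, r) = 4 + p + r (O(p, r) = -2 + ((p + r) + 6) = -2 + (6 + p + r) = 4 + p + r)
(-25 + (-4 + O(j(-3), -3)*(-2)))² = (-25 + (-4 + (4 - 2/7 - 3)*(-2)))² = (-25 + (-4 + (5/7)*(-2)))² = (-25 + (-4 - 10/7))² = (-25 - 38/7)² = (-213/7)² = 45369/49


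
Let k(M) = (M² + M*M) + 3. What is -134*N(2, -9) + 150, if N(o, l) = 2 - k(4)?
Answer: 4572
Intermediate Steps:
k(M) = 3 + 2*M² (k(M) = (M² + M²) + 3 = 2*M² + 3 = 3 + 2*M²)
N(o, l) = -33 (N(o, l) = 2 - (3 + 2*4²) = 2 - (3 + 2*16) = 2 - (3 + 32) = 2 - 1*35 = 2 - 35 = -33)
-134*N(2, -9) + 150 = -134*(-33) + 150 = 4422 + 150 = 4572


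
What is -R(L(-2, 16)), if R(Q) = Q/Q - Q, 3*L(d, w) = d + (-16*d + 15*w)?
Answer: 89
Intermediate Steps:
L(d, w) = -5*d + 5*w (L(d, w) = (d + (-16*d + 15*w))/3 = (-15*d + 15*w)/3 = -5*d + 5*w)
R(Q) = 1 - Q
-R(L(-2, 16)) = -(1 - (-5*(-2) + 5*16)) = -(1 - (10 + 80)) = -(1 - 1*90) = -(1 - 90) = -1*(-89) = 89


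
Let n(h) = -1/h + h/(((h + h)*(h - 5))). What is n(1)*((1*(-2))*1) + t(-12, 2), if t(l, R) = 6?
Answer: 33/4 ≈ 8.2500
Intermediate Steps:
n(h) = 1/(2*(-5 + h)) - 1/h (n(h) = -1/h + h/(((2*h)*(-5 + h))) = -1/h + h/((2*h*(-5 + h))) = -1/h + h*(1/(2*h*(-5 + h))) = -1/h + 1/(2*(-5 + h)) = 1/(2*(-5 + h)) - 1/h)
n(1)*((1*(-2))*1) + t(-12, 2) = ((1/2)*(10 - 1*1)/(1*(-5 + 1)))*((1*(-2))*1) + 6 = ((1/2)*1*(10 - 1)/(-4))*(-2*1) + 6 = ((1/2)*1*(-1/4)*9)*(-2) + 6 = -9/8*(-2) + 6 = 9/4 + 6 = 33/4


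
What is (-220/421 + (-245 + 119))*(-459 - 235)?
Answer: 36966604/421 ≈ 87807.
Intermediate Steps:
(-220/421 + (-245 + 119))*(-459 - 235) = (-220*1/421 - 126)*(-694) = (-220/421 - 126)*(-694) = -53266/421*(-694) = 36966604/421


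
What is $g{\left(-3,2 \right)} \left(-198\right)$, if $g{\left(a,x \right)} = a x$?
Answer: $1188$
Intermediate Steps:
$g{\left(-3,2 \right)} \left(-198\right) = \left(-3\right) 2 \left(-198\right) = \left(-6\right) \left(-198\right) = 1188$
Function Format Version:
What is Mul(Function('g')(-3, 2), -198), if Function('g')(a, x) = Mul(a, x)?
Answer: 1188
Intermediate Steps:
Mul(Function('g')(-3, 2), -198) = Mul(Mul(-3, 2), -198) = Mul(-6, -198) = 1188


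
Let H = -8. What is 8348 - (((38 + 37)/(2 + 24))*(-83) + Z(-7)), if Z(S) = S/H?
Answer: 893001/104 ≈ 8586.5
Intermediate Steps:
Z(S) = -S/8 (Z(S) = S/(-8) = S*(-1/8) = -S/8)
8348 - (((38 + 37)/(2 + 24))*(-83) + Z(-7)) = 8348 - (((38 + 37)/(2 + 24))*(-83) - 1/8*(-7)) = 8348 - ((75/26)*(-83) + 7/8) = 8348 - (-6225/26 + 7/8) = 8348 - 1*(-24809/104) = 8348 + 24809/104 = 893001/104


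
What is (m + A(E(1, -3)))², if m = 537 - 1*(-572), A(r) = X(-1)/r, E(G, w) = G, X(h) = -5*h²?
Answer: 1218816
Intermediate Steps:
A(r) = -5/r (A(r) = (-5*(-1)²)/r = (-5*1)/r = -5/r)
m = 1109 (m = 537 + 572 = 1109)
(m + A(E(1, -3)))² = (1109 - 5/1)² = (1109 - 5*1)² = (1109 - 5)² = 1104² = 1218816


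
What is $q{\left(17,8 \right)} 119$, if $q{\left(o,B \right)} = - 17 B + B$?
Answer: $-15232$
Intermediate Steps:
$q{\left(o,B \right)} = - 16 B$
$q{\left(17,8 \right)} 119 = \left(-16\right) 8 \cdot 119 = \left(-128\right) 119 = -15232$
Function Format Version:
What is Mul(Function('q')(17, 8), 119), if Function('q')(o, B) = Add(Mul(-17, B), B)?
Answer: -15232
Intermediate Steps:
Function('q')(o, B) = Mul(-16, B)
Mul(Function('q')(17, 8), 119) = Mul(Mul(-16, 8), 119) = Mul(-128, 119) = -15232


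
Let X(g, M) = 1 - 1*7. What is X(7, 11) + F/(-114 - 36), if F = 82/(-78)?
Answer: -35059/5850 ≈ -5.9930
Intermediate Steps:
X(g, M) = -6 (X(g, M) = 1 - 7 = -6)
F = -41/39 (F = 82*(-1/78) = -41/39 ≈ -1.0513)
X(7, 11) + F/(-114 - 36) = -6 - 41/39/(-114 - 36) = -6 - 41/39/(-150) = -6 - 1/150*(-41/39) = -6 + 41/5850 = -35059/5850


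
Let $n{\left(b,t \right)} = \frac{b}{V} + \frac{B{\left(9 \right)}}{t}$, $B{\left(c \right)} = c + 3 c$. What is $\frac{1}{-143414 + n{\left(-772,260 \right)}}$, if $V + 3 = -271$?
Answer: $- \frac{8905}{1277075347} \approx -6.973 \cdot 10^{-6}$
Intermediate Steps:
$V = -274$ ($V = -3 - 271 = -274$)
$B{\left(c \right)} = 4 c$
$n{\left(b,t \right)} = \frac{36}{t} - \frac{b}{274}$ ($n{\left(b,t \right)} = \frac{b}{-274} + \frac{4 \cdot 9}{t} = b \left(- \frac{1}{274}\right) + \frac{36}{t} = - \frac{b}{274} + \frac{36}{t} = \frac{36}{t} - \frac{b}{274}$)
$\frac{1}{-143414 + n{\left(-772,260 \right)}} = \frac{1}{-143414 + \left(\frac{36}{260} - - \frac{386}{137}\right)} = \frac{1}{-143414 + \left(36 \cdot \frac{1}{260} + \frac{386}{137}\right)} = \frac{1}{-143414 + \left(\frac{9}{65} + \frac{386}{137}\right)} = \frac{1}{-143414 + \frac{26323}{8905}} = \frac{1}{- \frac{1277075347}{8905}} = - \frac{8905}{1277075347}$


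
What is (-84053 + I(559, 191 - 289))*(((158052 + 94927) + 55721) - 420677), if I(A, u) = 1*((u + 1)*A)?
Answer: 15483731652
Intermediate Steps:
I(A, u) = A*(1 + u) (I(A, u) = 1*((1 + u)*A) = 1*(A*(1 + u)) = A*(1 + u))
(-84053 + I(559, 191 - 289))*(((158052 + 94927) + 55721) - 420677) = (-84053 + 559*(1 + (191 - 289)))*(((158052 + 94927) + 55721) - 420677) = (-84053 + 559*(1 - 98))*((252979 + 55721) - 420677) = (-84053 + 559*(-97))*(308700 - 420677) = (-84053 - 54223)*(-111977) = -138276*(-111977) = 15483731652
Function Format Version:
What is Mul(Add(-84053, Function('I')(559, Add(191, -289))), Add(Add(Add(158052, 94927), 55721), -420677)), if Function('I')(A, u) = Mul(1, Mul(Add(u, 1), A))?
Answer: 15483731652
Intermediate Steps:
Function('I')(A, u) = Mul(A, Add(1, u)) (Function('I')(A, u) = Mul(1, Mul(Add(1, u), A)) = Mul(1, Mul(A, Add(1, u))) = Mul(A, Add(1, u)))
Mul(Add(-84053, Function('I')(559, Add(191, -289))), Add(Add(Add(158052, 94927), 55721), -420677)) = Mul(Add(-84053, Mul(559, Add(1, Add(191, -289)))), Add(Add(Add(158052, 94927), 55721), -420677)) = Mul(Add(-84053, Mul(559, Add(1, -98))), Add(Add(252979, 55721), -420677)) = Mul(Add(-84053, Mul(559, -97)), Add(308700, -420677)) = Mul(Add(-84053, -54223), -111977) = Mul(-138276, -111977) = 15483731652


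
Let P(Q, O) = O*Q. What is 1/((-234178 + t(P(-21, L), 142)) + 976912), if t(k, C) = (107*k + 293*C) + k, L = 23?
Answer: 1/732176 ≈ 1.3658e-6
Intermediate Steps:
t(k, C) = 108*k + 293*C
1/((-234178 + t(P(-21, L), 142)) + 976912) = 1/((-234178 + (108*(23*(-21)) + 293*142)) + 976912) = 1/((-234178 + (108*(-483) + 41606)) + 976912) = 1/((-234178 + (-52164 + 41606)) + 976912) = 1/((-234178 - 10558) + 976912) = 1/(-244736 + 976912) = 1/732176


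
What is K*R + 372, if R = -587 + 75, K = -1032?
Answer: 528756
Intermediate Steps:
R = -512
K*R + 372 = -1032*(-512) + 372 = 528384 + 372 = 528756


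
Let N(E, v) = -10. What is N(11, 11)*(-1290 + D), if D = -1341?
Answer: 26310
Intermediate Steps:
N(11, 11)*(-1290 + D) = -10*(-1290 - 1341) = -10*(-2631) = 26310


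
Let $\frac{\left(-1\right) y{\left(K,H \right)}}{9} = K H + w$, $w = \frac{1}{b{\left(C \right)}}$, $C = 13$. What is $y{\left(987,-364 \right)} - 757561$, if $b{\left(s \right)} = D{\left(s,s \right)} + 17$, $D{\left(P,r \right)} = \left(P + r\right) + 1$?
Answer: $\frac{108937435}{44} \approx 2.4759 \cdot 10^{6}$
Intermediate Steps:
$D{\left(P,r \right)} = 1 + P + r$
$b{\left(s \right)} = 18 + 2 s$ ($b{\left(s \right)} = \left(1 + s + s\right) + 17 = \left(1 + 2 s\right) + 17 = 18 + 2 s$)
$w = \frac{1}{44}$ ($w = \frac{1}{18 + 2 \cdot 13} = \frac{1}{18 + 26} = \frac{1}{44} \approx 0.022727$)
$y{\left(K,H \right)} = - \frac{9}{44} - 9 H K$ ($y{\left(K,H \right)} = - 9 \left(K H + \frac{1}{44}\right) = - 9 \left(H K + \frac{1}{44}\right) = - 9 \left(\frac{1}{44} + H K\right) = - \frac{9}{44} - 9 H K$)
$y{\left(987,-364 \right)} - 757561 = \left(- \frac{9}{44} - \left(-3276\right) 987\right) - 757561 = \left(- \frac{9}{44} + 3233412\right) - 757561 = \frac{142270119}{44} - 757561 = \frac{108937435}{44}$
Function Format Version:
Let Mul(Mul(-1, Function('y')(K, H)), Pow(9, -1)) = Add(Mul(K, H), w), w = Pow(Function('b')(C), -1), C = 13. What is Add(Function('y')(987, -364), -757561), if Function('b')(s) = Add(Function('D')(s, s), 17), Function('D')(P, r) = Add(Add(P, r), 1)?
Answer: Rational(108937435, 44) ≈ 2.4759e+6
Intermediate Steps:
Function('D')(P, r) = Add(1, P, r)
Function('b')(s) = Add(18, Mul(2, s)) (Function('b')(s) = Add(Add(1, s, s), 17) = Add(Add(1, Mul(2, s)), 17) = Add(18, Mul(2, s)))
w = Rational(1, 44) (w = Pow(Add(18, Mul(2, 13)), -1) = Pow(Add(18, 26), -1) = Pow(44, -1) = Rational(1, 44) ≈ 0.022727)
Function('y')(K, H) = Add(Rational(-9, 44), Mul(-9, H, K)) (Function('y')(K, H) = Mul(-9, Add(Mul(K, H), Rational(1, 44))) = Mul(-9, Add(Mul(H, K), Rational(1, 44))) = Mul(-9, Add(Rational(1, 44), Mul(H, K))) = Add(Rational(-9, 44), Mul(-9, H, K)))
Add(Function('y')(987, -364), -757561) = Add(Add(Rational(-9, 44), Mul(-9, -364, 987)), -757561) = Add(Add(Rational(-9, 44), 3233412), -757561) = Add(Rational(142270119, 44), -757561) = Rational(108937435, 44)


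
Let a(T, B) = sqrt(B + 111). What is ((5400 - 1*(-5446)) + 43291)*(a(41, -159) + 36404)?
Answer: 1970803348 + 216548*I*sqrt(3) ≈ 1.9708e+9 + 3.7507e+5*I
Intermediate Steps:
a(T, B) = sqrt(111 + B)
((5400 - 1*(-5446)) + 43291)*(a(41, -159) + 36404) = ((5400 - 1*(-5446)) + 43291)*(sqrt(111 - 159) + 36404) = ((5400 + 5446) + 43291)*(sqrt(-48) + 36404) = (10846 + 43291)*(4*I*sqrt(3) + 36404) = 54137*(36404 + 4*I*sqrt(3)) = 1970803348 + 216548*I*sqrt(3)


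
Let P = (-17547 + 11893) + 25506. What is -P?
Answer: -19852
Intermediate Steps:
P = 19852 (P = -5654 + 25506 = 19852)
-P = -1*19852 = -19852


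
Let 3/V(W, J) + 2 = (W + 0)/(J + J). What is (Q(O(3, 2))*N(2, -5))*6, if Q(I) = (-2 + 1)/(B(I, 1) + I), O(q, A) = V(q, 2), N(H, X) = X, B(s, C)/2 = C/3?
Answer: -225/13 ≈ -17.308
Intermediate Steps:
B(s, C) = 2*C/3 (B(s, C) = 2*(C/3) = 2*C/3)
V(W, J) = 3/(-2 + W/(2*J)) (V(W, J) = 3/(-2 + (W + 0)/(J + J)) = 3/(-2 + W/((2*J))) = 3/(-2 + W*(1/(2*J))) = 3/(-2 + W/(2*J)))
O(q, A) = -12/(8 - q) (O(q, A) = -6*2/(-q + 4*2) = -6*2/(-q + 8) = -6*2/(8 - q) = -12/(8 - q))
Q(I) = -1/(⅔ + I) (Q(I) = (-2 + 1)/((⅔)*1 + I) = -1/(⅔ + I))
(Q(O(3, 2))*N(2, -5))*6 = (-3/(2 + 3*(12/(-8 + 3)))*(-5))*6 = (-3/(2 + 3*(12/(-5)))*(-5))*6 = (-3/(2 + 3*(12*(-⅕)))*(-5))*6 = (-3/(2 + 3*(-12/5))*(-5))*6 = (-3/(2 - 36/5)*(-5))*6 = (-3/(-26/5)*(-5))*6 = (-3*(-5/26)*(-5))*6 = ((15/26)*(-5))*6 = -75/26*6 = -225/13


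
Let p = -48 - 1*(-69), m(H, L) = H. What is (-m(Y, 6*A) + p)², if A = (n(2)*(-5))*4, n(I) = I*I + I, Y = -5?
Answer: 676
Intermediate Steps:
n(I) = I + I² (n(I) = I² + I = I + I²)
A = -120 (A = ((2*(1 + 2))*(-5))*4 = ((2*3)*(-5))*4 = (6*(-5))*4 = -30*4 = -120)
p = 21 (p = -48 + 69 = 21)
(-m(Y, 6*A) + p)² = (-1*(-5) + 21)² = (5 + 21)² = 26² = 676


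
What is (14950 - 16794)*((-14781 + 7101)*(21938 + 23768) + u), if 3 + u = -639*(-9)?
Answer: 647274116208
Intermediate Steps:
u = 5748 (u = -3 - 639*(-9) = -3 + 5751 = 5748)
(14950 - 16794)*((-14781 + 7101)*(21938 + 23768) + u) = (14950 - 16794)*((-14781 + 7101)*(21938 + 23768) + 5748) = -1844*(-7680*45706 + 5748) = -1844*(-351022080 + 5748) = -1844*(-351016332) = 647274116208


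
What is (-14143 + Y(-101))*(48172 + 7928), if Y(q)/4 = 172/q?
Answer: -80174249100/101 ≈ -7.9380e+8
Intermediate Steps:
Y(q) = 688/q (Y(q) = 4*(172/q) = 688/q)
(-14143 + Y(-101))*(48172 + 7928) = (-14143 + 688/(-101))*(48172 + 7928) = (-14143 + 688*(-1/101))*56100 = (-14143 - 688/101)*56100 = -1429131/101*56100 = -80174249100/101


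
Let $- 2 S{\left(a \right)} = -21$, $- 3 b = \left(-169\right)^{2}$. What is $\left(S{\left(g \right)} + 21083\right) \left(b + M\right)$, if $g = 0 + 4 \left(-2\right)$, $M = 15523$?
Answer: $\frac{379851748}{3} \approx 1.2662 \cdot 10^{8}$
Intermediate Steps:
$g = -8$ ($g = 0 - 8 = -8$)
$b = - \frac{28561}{3}$ ($b = - \frac{\left(-169\right)^{2}}{3} = \left(- \frac{1}{3}\right) 28561 = - \frac{28561}{3} \approx -9520.3$)
$S{\left(a \right)} = \frac{21}{2}$ ($S{\left(a \right)} = \left(- \frac{1}{2}\right) \left(-21\right) = \frac{21}{2}$)
$\left(S{\left(g \right)} + 21083\right) \left(b + M\right) = \left(\frac{21}{2} + 21083\right) \left(- \frac{28561}{3} + 15523\right) = \frac{42187}{2} \cdot \frac{18008}{3} = \frac{379851748}{3}$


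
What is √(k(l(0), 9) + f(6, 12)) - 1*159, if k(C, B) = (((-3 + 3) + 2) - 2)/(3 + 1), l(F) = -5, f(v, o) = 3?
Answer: -159 + √3 ≈ -157.27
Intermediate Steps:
k(C, B) = 0 (k(C, B) = ((0 + 2) - 2)/4 = (2 - 2)*(¼) = 0*(¼) = 0)
√(k(l(0), 9) + f(6, 12)) - 1*159 = √(0 + 3) - 1*159 = √3 - 159 = -159 + √3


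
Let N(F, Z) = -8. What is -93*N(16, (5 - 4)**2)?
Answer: 744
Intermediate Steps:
-93*N(16, (5 - 4)**2) = -93*(-8) = 744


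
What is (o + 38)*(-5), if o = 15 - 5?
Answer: -240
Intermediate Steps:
o = 10
(o + 38)*(-5) = (10 + 38)*(-5) = 48*(-5) = -240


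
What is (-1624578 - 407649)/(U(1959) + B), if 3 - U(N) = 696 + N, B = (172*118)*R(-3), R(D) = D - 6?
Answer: 677409/61772 ≈ 10.966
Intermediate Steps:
R(D) = -6 + D
B = -182664 (B = (172*118)*(-6 - 3) = 20296*(-9) = -182664)
U(N) = -693 - N (U(N) = 3 - (696 + N) = 3 + (-696 - N) = -693 - N)
(-1624578 - 407649)/(U(1959) + B) = (-1624578 - 407649)/((-693 - 1*1959) - 182664) = -2032227/((-693 - 1959) - 182664) = -2032227/(-2652 - 182664) = -2032227/(-185316) = -2032227*(-1/185316) = 677409/61772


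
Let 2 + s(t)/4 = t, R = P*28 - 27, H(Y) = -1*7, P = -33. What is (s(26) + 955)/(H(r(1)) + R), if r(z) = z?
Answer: -1051/958 ≈ -1.0971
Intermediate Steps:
H(Y) = -7
R = -951 (R = -33*28 - 27 = -924 - 27 = -951)
s(t) = -8 + 4*t
(s(26) + 955)/(H(r(1)) + R) = ((-8 + 4*26) + 955)/(-7 - 951) = ((-8 + 104) + 955)/(-958) = (96 + 955)*(-1/958) = 1051*(-1/958) = -1051/958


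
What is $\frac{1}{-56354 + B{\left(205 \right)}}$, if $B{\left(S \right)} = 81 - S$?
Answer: $- \frac{1}{56478} \approx -1.7706 \cdot 10^{-5}$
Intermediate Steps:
$\frac{1}{-56354 + B{\left(205 \right)}} = \frac{1}{-56354 + \left(81 - 205\right)} = \frac{1}{-56354 - 124} = \frac{1}{-56478} = - \frac{1}{56478}$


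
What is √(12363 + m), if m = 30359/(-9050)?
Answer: √40491434342/1810 ≈ 111.17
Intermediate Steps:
m = -30359/9050 (m = 30359*(-1/9050) = -30359/9050 ≈ -3.3546)
√(12363 + m) = √(12363 - 30359/9050) = √(111854791/9050) = √40491434342/1810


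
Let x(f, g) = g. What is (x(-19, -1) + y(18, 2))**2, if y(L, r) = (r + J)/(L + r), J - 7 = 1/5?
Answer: 729/2500 ≈ 0.29160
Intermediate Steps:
J = 36/5 (J = 7 + 1/5 = 36/5 ≈ 7.2000)
y(L, r) = (36/5 + r)/(L + r) (y(L, r) = (r + 36/5)/(L + r) = (36/5 + r)/(L + r))
(x(-19, -1) + y(18, 2))**2 = (-1 + (36/5 + 2)/(18 + 2))**2 = (-1 + (46/5)/20)**2 = (-1 + (1/20)*(46/5))**2 = (-1 + 23/50)**2 = (-27/50)**2 = 729/2500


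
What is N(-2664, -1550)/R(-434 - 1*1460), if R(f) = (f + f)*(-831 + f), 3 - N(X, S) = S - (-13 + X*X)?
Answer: 1774609/2580575 ≈ 0.68768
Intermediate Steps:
N(X, S) = -10 + X² - S (N(X, S) = 3 - (S - (-13 + X*X)) = 3 - (S - (-13 + X²)) = 3 - (S + (13 - X²)) = 3 - (13 + S - X²) = 3 + (-13 + X² - S) = -10 + X² - S)
R(f) = 2*f*(-831 + f) (R(f) = (2*f)*(-831 + f) = 2*f*(-831 + f))
N(-2664, -1550)/R(-434 - 1*1460) = (-10 + (-2664)² - 1*(-1550))/((2*(-434 - 1*1460)*(-831 + (-434 - 1*1460)))) = (-10 + 7096896 + 1550)/((2*(-434 - 1460)*(-831 + (-434 - 1460)))) = 7098436/((2*(-1894)*(-831 - 1894))) = 7098436/((2*(-1894)*(-2725))) = 7098436/10322300 = 7098436*(1/10322300) = 1774609/2580575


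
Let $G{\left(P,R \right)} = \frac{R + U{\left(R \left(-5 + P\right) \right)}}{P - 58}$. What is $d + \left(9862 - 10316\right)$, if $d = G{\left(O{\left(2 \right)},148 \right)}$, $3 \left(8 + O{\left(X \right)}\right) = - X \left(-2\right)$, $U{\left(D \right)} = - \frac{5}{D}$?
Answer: $- \frac{91706729}{200984} \approx -456.29$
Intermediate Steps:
$O{\left(X \right)} = -8 + \frac{2 X}{3}$ ($O{\left(X \right)} = -8 + \frac{- X \left(-2\right)}{3} = -8 + \frac{2 X}{3}$)
$G{\left(P,R \right)} = \frac{R - \frac{5}{R \left(-5 + P\right)}}{-58 + P}$ ($G{\left(P,R \right)} = \frac{R - \frac{5}{R \left(-5 + P\right)}}{P - 58} = \frac{R - 5 \frac{1}{R \left(-5 + P\right)}}{-58 + P} = \frac{R - \frac{5}{R \left(-5 + P\right)}}{-58 + P}$)
$d = - \frac{459993}{200984}$ ($d = \frac{-5 + 148^{2} \left(-5 + \left(-8 + \frac{2}{3} \cdot 2\right)\right)}{148 \left(-58 + \left(-8 + \frac{2}{3} \cdot 2\right)\right) \left(-5 + \left(-8 + \frac{2}{3} \cdot 2\right)\right)} = \frac{-5 + 21904 \left(-5 + \left(-8 + \frac{4}{3}\right)\right)}{148 \left(-58 + \left(-8 + \frac{4}{3}\right)\right) \left(-5 + \left(-8 + \frac{4}{3}\right)\right)} = \frac{-5 + 21904 \left(-5 - \frac{20}{3}\right)}{148 \left(-58 - \frac{20}{3}\right) \left(-5 - \frac{20}{3}\right)} = \frac{-5 + 21904 \left(- \frac{35}{3}\right)}{148 \left(- \frac{194}{3}\right) \left(- \frac{35}{3}\right)} = \frac{1}{148} \left(- \frac{3}{194}\right) \left(- \frac{3}{35}\right) \left(-5 - \frac{766640}{3}\right) = \frac{1}{148} \left(- \frac{3}{194}\right) \left(- \frac{3}{35}\right) \left(- \frac{766655}{3}\right) = - \frac{459993}{200984} \approx -2.2887$)
$d + \left(9862 - 10316\right) = - \frac{459993}{200984} + \left(9862 - 10316\right) = - \frac{459993}{200984} - 454 = - \frac{91706729}{200984}$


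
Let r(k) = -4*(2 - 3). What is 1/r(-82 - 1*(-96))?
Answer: 1/4 ≈ 0.25000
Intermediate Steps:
r(k) = 4 (r(k) = -4*(-1) = 4)
1/r(-82 - 1*(-96)) = 1/4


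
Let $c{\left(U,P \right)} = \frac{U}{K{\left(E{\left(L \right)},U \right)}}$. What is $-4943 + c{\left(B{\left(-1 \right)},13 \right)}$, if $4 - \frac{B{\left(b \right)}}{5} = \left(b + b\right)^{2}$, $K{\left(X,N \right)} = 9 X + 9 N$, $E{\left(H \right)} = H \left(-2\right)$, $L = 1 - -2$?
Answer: $-4943$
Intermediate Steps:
$L = 3$ ($L = 1 + 2 = 3$)
$E{\left(H \right)} = - 2 H$
$K{\left(X,N \right)} = 9 N + 9 X$
$B{\left(b \right)} = 20 - 20 b^{2}$ ($B{\left(b \right)} = 20 - 5 \left(b + b\right)^{2} = 20 - 5 \left(2 b\right)^{2} = 20 - 5 \cdot 4 b^{2} = 20 - 20 b^{2}$)
$c{\left(U,P \right)} = \frac{U}{-54 + 9 U}$ ($c{\left(U,P \right)} = \frac{U}{9 U + 9 \left(\left(-2\right) 3\right)} = \frac{U}{9 U + 9 \left(-6\right)} = \frac{U}{9 U - 54} = \frac{U}{-54 + 9 U}$)
$-4943 + c{\left(B{\left(-1 \right)},13 \right)} = -4943 + \frac{20 - 20 \left(-1\right)^{2}}{9 \left(-6 + \left(20 - 20 \left(-1\right)^{2}\right)\right)} = -4943 + \frac{20 - 20}{9 \left(-6 + \left(20 - 20\right)\right)} = -4943 + \frac{1}{9} \cdot 0 \frac{1}{-6 + 0} = -4943 + \frac{1}{9} \cdot 0 \frac{1}{-6} = -4943 + \frac{1}{9} \cdot 0 \left(- \frac{1}{6}\right) = -4943 + 0 = -4943$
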